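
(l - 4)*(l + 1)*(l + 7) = l^3 + 4*l^2 - 25*l - 28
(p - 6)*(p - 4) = p^2 - 10*p + 24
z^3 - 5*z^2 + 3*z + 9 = (z - 3)^2*(z + 1)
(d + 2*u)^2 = d^2 + 4*d*u + 4*u^2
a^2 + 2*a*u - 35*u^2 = (a - 5*u)*(a + 7*u)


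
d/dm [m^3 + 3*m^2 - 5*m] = 3*m^2 + 6*m - 5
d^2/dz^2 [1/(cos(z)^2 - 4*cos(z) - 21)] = (4*sin(z)^4 - 102*sin(z)^2 - 69*cos(z) - 3*cos(3*z) + 24)/(sin(z)^2 + 4*cos(z) + 20)^3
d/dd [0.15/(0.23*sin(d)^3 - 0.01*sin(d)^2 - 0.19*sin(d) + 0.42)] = (-0.1035*sin(d)^2 + 0.003*sin(d) + 0.0285)*cos(d)/(0.23*sin(d)^3 - 0.01*sin(d)^2 - 0.19*sin(d) + 0.42)^2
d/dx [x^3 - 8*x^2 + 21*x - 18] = 3*x^2 - 16*x + 21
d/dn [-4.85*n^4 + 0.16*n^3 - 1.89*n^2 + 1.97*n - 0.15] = -19.4*n^3 + 0.48*n^2 - 3.78*n + 1.97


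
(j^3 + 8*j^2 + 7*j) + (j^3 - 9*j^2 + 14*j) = 2*j^3 - j^2 + 21*j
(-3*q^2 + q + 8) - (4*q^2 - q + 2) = -7*q^2 + 2*q + 6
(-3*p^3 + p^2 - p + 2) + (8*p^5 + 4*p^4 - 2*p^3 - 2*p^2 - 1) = 8*p^5 + 4*p^4 - 5*p^3 - p^2 - p + 1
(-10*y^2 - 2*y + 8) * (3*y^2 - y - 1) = -30*y^4 + 4*y^3 + 36*y^2 - 6*y - 8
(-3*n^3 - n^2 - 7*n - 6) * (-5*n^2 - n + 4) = 15*n^5 + 8*n^4 + 24*n^3 + 33*n^2 - 22*n - 24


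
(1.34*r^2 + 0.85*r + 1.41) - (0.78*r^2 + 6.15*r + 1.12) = 0.56*r^2 - 5.3*r + 0.29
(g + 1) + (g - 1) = 2*g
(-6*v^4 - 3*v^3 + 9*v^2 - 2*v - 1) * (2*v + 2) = -12*v^5 - 18*v^4 + 12*v^3 + 14*v^2 - 6*v - 2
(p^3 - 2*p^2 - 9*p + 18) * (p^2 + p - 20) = p^5 - p^4 - 31*p^3 + 49*p^2 + 198*p - 360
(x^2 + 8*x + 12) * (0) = 0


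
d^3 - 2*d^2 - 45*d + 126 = (d - 6)*(d - 3)*(d + 7)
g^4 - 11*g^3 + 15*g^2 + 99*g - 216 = (g - 8)*(g - 3)^2*(g + 3)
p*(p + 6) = p^2 + 6*p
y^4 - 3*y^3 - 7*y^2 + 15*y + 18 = (y - 3)^2*(y + 1)*(y + 2)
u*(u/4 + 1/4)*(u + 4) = u^3/4 + 5*u^2/4 + u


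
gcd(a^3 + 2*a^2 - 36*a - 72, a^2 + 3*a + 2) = a + 2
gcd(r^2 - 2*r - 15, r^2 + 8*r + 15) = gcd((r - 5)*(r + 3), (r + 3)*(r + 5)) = r + 3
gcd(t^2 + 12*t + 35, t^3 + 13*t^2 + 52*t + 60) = t + 5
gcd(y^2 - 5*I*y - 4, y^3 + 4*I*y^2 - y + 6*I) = y - I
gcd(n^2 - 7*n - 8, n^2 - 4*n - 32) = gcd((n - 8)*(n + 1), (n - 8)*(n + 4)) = n - 8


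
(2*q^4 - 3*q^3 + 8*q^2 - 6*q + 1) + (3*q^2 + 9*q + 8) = 2*q^4 - 3*q^3 + 11*q^2 + 3*q + 9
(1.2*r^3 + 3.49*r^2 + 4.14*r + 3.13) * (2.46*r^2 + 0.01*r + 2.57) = 2.952*r^5 + 8.5974*r^4 + 13.3033*r^3 + 16.7105*r^2 + 10.6711*r + 8.0441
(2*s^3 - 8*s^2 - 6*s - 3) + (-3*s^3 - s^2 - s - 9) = -s^3 - 9*s^2 - 7*s - 12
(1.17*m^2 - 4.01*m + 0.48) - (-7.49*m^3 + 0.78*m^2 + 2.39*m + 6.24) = 7.49*m^3 + 0.39*m^2 - 6.4*m - 5.76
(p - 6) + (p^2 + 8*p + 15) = p^2 + 9*p + 9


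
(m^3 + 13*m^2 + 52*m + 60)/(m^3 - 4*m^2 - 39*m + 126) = (m^2 + 7*m + 10)/(m^2 - 10*m + 21)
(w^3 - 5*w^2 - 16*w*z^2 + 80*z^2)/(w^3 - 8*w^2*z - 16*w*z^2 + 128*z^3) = (5 - w)/(-w + 8*z)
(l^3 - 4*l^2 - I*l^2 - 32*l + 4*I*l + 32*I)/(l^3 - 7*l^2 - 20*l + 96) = (l - I)/(l - 3)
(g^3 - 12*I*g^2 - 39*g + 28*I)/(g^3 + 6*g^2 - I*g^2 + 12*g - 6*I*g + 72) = (g^2 - 8*I*g - 7)/(g^2 + 3*g*(2 + I) + 18*I)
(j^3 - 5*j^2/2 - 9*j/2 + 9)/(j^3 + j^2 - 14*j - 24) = (j^2 - 9*j/2 + 9/2)/(j^2 - j - 12)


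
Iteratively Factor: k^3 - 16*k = (k)*(k^2 - 16) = k*(k + 4)*(k - 4)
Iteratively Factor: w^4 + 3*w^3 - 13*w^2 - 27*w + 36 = (w + 4)*(w^3 - w^2 - 9*w + 9) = (w + 3)*(w + 4)*(w^2 - 4*w + 3) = (w - 3)*(w + 3)*(w + 4)*(w - 1)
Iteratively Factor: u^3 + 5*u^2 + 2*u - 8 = (u + 4)*(u^2 + u - 2) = (u + 2)*(u + 4)*(u - 1)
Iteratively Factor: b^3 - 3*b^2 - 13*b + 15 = (b - 5)*(b^2 + 2*b - 3) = (b - 5)*(b - 1)*(b + 3)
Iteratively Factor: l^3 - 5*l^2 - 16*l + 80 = (l + 4)*(l^2 - 9*l + 20) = (l - 5)*(l + 4)*(l - 4)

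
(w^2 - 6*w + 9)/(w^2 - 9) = (w - 3)/(w + 3)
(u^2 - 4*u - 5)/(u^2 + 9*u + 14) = (u^2 - 4*u - 5)/(u^2 + 9*u + 14)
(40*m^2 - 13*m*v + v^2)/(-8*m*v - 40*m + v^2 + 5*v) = (-5*m + v)/(v + 5)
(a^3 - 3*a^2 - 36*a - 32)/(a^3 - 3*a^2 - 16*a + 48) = (a^2 - 7*a - 8)/(a^2 - 7*a + 12)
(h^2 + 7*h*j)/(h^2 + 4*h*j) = (h + 7*j)/(h + 4*j)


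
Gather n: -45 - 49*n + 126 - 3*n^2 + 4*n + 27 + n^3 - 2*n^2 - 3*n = n^3 - 5*n^2 - 48*n + 108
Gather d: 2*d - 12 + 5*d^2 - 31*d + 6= 5*d^2 - 29*d - 6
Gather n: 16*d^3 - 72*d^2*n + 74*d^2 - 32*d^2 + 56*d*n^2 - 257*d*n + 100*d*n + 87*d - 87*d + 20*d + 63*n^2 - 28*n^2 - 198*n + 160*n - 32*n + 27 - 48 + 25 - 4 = 16*d^3 + 42*d^2 + 20*d + n^2*(56*d + 35) + n*(-72*d^2 - 157*d - 70)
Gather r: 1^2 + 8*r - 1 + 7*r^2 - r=7*r^2 + 7*r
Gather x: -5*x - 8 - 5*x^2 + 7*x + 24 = -5*x^2 + 2*x + 16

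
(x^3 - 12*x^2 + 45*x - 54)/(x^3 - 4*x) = (x^3 - 12*x^2 + 45*x - 54)/(x*(x^2 - 4))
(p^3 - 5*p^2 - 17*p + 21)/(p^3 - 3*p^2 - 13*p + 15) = (p - 7)/(p - 5)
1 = 1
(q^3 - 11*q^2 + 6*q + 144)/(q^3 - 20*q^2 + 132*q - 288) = (q + 3)/(q - 6)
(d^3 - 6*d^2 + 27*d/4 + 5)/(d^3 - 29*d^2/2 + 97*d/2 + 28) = (d^2 - 13*d/2 + 10)/(d^2 - 15*d + 56)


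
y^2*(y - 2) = y^3 - 2*y^2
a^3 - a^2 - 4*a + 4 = (a - 2)*(a - 1)*(a + 2)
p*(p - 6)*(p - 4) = p^3 - 10*p^2 + 24*p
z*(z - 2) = z^2 - 2*z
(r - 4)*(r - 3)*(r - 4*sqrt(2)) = r^3 - 7*r^2 - 4*sqrt(2)*r^2 + 12*r + 28*sqrt(2)*r - 48*sqrt(2)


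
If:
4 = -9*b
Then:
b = -4/9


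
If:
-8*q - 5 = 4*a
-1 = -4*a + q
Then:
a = 1/12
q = -2/3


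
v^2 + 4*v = v*(v + 4)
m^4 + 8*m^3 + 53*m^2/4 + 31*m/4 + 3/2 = (m + 1/2)^2*(m + 1)*(m + 6)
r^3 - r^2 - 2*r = r*(r - 2)*(r + 1)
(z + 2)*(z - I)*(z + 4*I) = z^3 + 2*z^2 + 3*I*z^2 + 4*z + 6*I*z + 8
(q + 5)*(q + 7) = q^2 + 12*q + 35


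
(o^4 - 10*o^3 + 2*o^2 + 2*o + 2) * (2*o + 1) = 2*o^5 - 19*o^4 - 6*o^3 + 6*o^2 + 6*o + 2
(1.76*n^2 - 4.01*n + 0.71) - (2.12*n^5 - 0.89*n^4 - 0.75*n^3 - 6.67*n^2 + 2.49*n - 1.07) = -2.12*n^5 + 0.89*n^4 + 0.75*n^3 + 8.43*n^2 - 6.5*n + 1.78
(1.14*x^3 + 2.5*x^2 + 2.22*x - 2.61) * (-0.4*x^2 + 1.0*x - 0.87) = -0.456*x^5 + 0.14*x^4 + 0.6202*x^3 + 1.089*x^2 - 4.5414*x + 2.2707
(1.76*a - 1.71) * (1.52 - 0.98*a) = -1.7248*a^2 + 4.351*a - 2.5992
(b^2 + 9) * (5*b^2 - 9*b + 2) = 5*b^4 - 9*b^3 + 47*b^2 - 81*b + 18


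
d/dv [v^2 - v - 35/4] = 2*v - 1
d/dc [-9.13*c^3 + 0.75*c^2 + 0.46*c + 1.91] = -27.39*c^2 + 1.5*c + 0.46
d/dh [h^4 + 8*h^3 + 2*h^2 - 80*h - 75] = 4*h^3 + 24*h^2 + 4*h - 80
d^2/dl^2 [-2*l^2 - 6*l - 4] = -4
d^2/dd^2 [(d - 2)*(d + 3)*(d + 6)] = 6*d + 14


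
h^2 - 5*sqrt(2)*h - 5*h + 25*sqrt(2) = (h - 5)*(h - 5*sqrt(2))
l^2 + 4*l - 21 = (l - 3)*(l + 7)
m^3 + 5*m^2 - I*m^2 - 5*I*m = m*(m + 5)*(m - I)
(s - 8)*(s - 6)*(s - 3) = s^3 - 17*s^2 + 90*s - 144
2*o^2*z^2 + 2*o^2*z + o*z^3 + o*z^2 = z*(2*o + z)*(o*z + o)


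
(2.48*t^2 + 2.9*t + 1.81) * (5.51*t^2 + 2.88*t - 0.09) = 13.6648*t^4 + 23.1214*t^3 + 18.1019*t^2 + 4.9518*t - 0.1629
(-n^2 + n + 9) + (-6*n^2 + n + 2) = -7*n^2 + 2*n + 11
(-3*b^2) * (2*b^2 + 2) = -6*b^4 - 6*b^2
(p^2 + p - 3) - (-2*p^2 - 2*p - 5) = 3*p^2 + 3*p + 2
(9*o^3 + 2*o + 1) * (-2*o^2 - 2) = -18*o^5 - 22*o^3 - 2*o^2 - 4*o - 2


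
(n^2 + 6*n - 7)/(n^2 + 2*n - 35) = (n - 1)/(n - 5)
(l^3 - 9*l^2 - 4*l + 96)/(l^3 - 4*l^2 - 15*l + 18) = (l^2 - 12*l + 32)/(l^2 - 7*l + 6)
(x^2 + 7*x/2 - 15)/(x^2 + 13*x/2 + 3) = (2*x - 5)/(2*x + 1)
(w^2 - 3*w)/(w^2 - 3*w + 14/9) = 9*w*(w - 3)/(9*w^2 - 27*w + 14)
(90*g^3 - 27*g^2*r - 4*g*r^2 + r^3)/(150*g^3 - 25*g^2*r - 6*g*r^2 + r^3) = (-3*g + r)/(-5*g + r)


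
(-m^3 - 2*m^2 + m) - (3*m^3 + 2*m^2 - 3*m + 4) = -4*m^3 - 4*m^2 + 4*m - 4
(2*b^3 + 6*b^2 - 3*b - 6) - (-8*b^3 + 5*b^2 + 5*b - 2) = 10*b^3 + b^2 - 8*b - 4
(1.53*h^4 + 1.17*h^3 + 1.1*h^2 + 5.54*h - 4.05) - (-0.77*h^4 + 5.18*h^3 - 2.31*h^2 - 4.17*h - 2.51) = 2.3*h^4 - 4.01*h^3 + 3.41*h^2 + 9.71*h - 1.54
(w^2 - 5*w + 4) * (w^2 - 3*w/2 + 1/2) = w^4 - 13*w^3/2 + 12*w^2 - 17*w/2 + 2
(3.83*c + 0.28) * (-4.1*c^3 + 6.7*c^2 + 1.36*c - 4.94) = -15.703*c^4 + 24.513*c^3 + 7.0848*c^2 - 18.5394*c - 1.3832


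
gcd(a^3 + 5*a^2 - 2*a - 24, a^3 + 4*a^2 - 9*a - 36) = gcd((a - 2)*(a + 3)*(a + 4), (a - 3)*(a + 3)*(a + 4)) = a^2 + 7*a + 12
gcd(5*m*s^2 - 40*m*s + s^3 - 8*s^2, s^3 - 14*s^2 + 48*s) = s^2 - 8*s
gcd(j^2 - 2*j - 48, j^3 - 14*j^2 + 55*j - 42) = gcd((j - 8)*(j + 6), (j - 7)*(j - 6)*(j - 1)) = 1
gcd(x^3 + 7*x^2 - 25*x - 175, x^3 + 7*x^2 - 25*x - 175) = x^3 + 7*x^2 - 25*x - 175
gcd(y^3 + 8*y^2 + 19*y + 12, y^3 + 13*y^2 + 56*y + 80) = y + 4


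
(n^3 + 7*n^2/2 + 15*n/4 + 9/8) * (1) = n^3 + 7*n^2/2 + 15*n/4 + 9/8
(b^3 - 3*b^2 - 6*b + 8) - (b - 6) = b^3 - 3*b^2 - 7*b + 14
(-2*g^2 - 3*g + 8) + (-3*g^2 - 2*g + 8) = -5*g^2 - 5*g + 16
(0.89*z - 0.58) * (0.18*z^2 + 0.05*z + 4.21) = 0.1602*z^3 - 0.0599*z^2 + 3.7179*z - 2.4418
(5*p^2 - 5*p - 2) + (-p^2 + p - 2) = 4*p^2 - 4*p - 4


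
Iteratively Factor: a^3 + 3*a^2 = (a)*(a^2 + 3*a) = a^2*(a + 3)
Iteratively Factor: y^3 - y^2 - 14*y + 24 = (y - 2)*(y^2 + y - 12) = (y - 2)*(y + 4)*(y - 3)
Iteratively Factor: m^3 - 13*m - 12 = (m + 1)*(m^2 - m - 12) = (m + 1)*(m + 3)*(m - 4)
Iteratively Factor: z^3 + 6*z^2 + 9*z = (z + 3)*(z^2 + 3*z) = (z + 3)^2*(z)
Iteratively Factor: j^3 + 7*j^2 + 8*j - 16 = (j + 4)*(j^2 + 3*j - 4) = (j - 1)*(j + 4)*(j + 4)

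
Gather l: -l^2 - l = -l^2 - l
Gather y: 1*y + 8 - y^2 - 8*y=-y^2 - 7*y + 8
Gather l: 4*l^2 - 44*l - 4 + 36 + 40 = 4*l^2 - 44*l + 72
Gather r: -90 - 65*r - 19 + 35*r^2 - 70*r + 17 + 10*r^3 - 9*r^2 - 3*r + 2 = 10*r^3 + 26*r^2 - 138*r - 90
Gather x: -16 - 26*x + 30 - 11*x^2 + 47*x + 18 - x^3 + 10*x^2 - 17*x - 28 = -x^3 - x^2 + 4*x + 4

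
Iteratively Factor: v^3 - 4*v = (v)*(v^2 - 4) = v*(v - 2)*(v + 2)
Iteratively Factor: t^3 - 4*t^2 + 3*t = (t - 3)*(t^2 - t) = (t - 3)*(t - 1)*(t)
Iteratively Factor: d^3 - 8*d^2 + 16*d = (d - 4)*(d^2 - 4*d) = (d - 4)^2*(d)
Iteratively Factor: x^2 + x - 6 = (x + 3)*(x - 2)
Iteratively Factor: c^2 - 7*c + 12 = (c - 3)*(c - 4)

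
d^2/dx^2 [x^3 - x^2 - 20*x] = 6*x - 2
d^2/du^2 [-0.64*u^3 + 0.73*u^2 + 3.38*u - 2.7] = 1.46 - 3.84*u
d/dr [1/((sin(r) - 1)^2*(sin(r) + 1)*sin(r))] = (-4*sin(r)^2 - sin(r) + 1)/((sin(r) - 1)*sin(r)^2*cos(r)^3)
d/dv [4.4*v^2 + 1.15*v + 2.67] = 8.8*v + 1.15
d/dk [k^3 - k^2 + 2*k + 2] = 3*k^2 - 2*k + 2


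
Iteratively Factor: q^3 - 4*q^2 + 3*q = (q - 3)*(q^2 - q) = (q - 3)*(q - 1)*(q)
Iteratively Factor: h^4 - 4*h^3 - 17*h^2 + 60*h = (h - 5)*(h^3 + h^2 - 12*h) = (h - 5)*(h + 4)*(h^2 - 3*h) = h*(h - 5)*(h + 4)*(h - 3)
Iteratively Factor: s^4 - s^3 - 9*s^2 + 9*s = (s + 3)*(s^3 - 4*s^2 + 3*s) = (s - 1)*(s + 3)*(s^2 - 3*s) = (s - 3)*(s - 1)*(s + 3)*(s)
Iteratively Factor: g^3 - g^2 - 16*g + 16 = (g - 4)*(g^2 + 3*g - 4) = (g - 4)*(g - 1)*(g + 4)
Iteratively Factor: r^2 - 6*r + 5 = (r - 1)*(r - 5)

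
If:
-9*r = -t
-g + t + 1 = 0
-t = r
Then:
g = 1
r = 0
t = 0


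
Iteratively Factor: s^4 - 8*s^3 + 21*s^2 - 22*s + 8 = (s - 4)*(s^3 - 4*s^2 + 5*s - 2) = (s - 4)*(s - 2)*(s^2 - 2*s + 1) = (s - 4)*(s - 2)*(s - 1)*(s - 1)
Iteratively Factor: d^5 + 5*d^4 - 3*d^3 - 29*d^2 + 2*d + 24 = (d + 4)*(d^4 + d^3 - 7*d^2 - d + 6) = (d + 3)*(d + 4)*(d^3 - 2*d^2 - d + 2) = (d + 1)*(d + 3)*(d + 4)*(d^2 - 3*d + 2) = (d - 2)*(d + 1)*(d + 3)*(d + 4)*(d - 1)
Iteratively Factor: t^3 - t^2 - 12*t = (t)*(t^2 - t - 12) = t*(t - 4)*(t + 3)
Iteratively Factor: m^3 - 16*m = (m)*(m^2 - 16) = m*(m - 4)*(m + 4)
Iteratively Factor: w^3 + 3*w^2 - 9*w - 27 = (w + 3)*(w^2 - 9) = (w + 3)^2*(w - 3)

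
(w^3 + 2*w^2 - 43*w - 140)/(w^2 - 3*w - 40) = (w^2 - 3*w - 28)/(w - 8)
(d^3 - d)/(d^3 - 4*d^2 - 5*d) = (d - 1)/(d - 5)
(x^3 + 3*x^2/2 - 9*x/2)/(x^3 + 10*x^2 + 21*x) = (x - 3/2)/(x + 7)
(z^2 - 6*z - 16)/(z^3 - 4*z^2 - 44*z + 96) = (z + 2)/(z^2 + 4*z - 12)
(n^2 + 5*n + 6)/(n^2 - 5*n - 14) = (n + 3)/(n - 7)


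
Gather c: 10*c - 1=10*c - 1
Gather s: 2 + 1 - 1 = 2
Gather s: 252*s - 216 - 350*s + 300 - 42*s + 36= 120 - 140*s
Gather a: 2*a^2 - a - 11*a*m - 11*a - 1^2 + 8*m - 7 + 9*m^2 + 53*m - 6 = 2*a^2 + a*(-11*m - 12) + 9*m^2 + 61*m - 14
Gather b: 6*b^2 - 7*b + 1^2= 6*b^2 - 7*b + 1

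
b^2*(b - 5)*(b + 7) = b^4 + 2*b^3 - 35*b^2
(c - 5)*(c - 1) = c^2 - 6*c + 5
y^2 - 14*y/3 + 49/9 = (y - 7/3)^2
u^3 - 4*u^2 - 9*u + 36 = (u - 4)*(u - 3)*(u + 3)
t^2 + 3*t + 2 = (t + 1)*(t + 2)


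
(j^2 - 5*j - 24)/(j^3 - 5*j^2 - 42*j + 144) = (j + 3)/(j^2 + 3*j - 18)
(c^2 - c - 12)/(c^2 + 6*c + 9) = (c - 4)/(c + 3)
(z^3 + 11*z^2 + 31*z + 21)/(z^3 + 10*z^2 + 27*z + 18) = (z + 7)/(z + 6)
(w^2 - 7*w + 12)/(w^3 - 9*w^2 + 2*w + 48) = (w - 4)/(w^2 - 6*w - 16)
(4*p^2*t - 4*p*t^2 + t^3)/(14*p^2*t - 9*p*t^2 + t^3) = (2*p - t)/(7*p - t)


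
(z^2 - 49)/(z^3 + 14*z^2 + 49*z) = (z - 7)/(z*(z + 7))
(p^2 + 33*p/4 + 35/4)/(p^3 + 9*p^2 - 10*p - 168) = (p + 5/4)/(p^2 + 2*p - 24)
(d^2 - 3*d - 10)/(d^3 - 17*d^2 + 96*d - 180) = (d + 2)/(d^2 - 12*d + 36)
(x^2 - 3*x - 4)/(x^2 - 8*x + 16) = (x + 1)/(x - 4)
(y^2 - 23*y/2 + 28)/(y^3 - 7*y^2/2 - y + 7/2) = (y - 8)/(y^2 - 1)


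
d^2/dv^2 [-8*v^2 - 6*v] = -16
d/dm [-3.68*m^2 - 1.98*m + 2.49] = -7.36*m - 1.98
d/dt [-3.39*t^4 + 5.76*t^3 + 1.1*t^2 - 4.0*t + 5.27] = -13.56*t^3 + 17.28*t^2 + 2.2*t - 4.0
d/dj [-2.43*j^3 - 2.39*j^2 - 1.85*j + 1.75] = -7.29*j^2 - 4.78*j - 1.85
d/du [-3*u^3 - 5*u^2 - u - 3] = -9*u^2 - 10*u - 1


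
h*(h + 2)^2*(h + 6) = h^4 + 10*h^3 + 28*h^2 + 24*h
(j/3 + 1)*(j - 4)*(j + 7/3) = j^3/3 + 4*j^2/9 - 43*j/9 - 28/3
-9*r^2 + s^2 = (-3*r + s)*(3*r + s)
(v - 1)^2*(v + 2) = v^3 - 3*v + 2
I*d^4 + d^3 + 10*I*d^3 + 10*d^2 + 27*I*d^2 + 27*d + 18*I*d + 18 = (d + 3)*(d + 6)*(d - I)*(I*d + I)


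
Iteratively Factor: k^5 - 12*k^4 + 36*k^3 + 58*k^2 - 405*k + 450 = (k - 2)*(k^4 - 10*k^3 + 16*k^2 + 90*k - 225) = (k - 5)*(k - 2)*(k^3 - 5*k^2 - 9*k + 45) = (k - 5)*(k - 3)*(k - 2)*(k^2 - 2*k - 15) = (k - 5)^2*(k - 3)*(k - 2)*(k + 3)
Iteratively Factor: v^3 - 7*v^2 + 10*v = (v - 2)*(v^2 - 5*v) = (v - 5)*(v - 2)*(v)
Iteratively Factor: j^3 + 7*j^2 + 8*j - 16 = (j + 4)*(j^2 + 3*j - 4) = (j + 4)^2*(j - 1)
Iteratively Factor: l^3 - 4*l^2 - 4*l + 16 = (l + 2)*(l^2 - 6*l + 8) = (l - 4)*(l + 2)*(l - 2)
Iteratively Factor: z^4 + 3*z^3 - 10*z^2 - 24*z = (z + 2)*(z^3 + z^2 - 12*z) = z*(z + 2)*(z^2 + z - 12) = z*(z + 2)*(z + 4)*(z - 3)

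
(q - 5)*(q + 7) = q^2 + 2*q - 35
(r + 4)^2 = r^2 + 8*r + 16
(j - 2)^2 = j^2 - 4*j + 4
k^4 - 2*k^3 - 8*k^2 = k^2*(k - 4)*(k + 2)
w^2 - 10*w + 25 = (w - 5)^2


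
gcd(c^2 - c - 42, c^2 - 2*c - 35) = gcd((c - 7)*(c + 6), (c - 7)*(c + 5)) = c - 7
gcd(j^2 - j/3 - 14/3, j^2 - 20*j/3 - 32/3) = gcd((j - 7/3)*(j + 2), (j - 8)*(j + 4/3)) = 1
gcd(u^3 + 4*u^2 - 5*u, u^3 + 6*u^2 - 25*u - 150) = u + 5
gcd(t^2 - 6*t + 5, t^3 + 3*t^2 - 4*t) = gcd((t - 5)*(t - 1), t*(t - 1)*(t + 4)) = t - 1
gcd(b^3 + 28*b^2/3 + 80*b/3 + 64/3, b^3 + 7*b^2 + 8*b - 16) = b^2 + 8*b + 16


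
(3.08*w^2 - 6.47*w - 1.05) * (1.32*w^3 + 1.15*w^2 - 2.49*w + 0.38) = 4.0656*w^5 - 4.9984*w^4 - 16.4957*w^3 + 16.0732*w^2 + 0.1559*w - 0.399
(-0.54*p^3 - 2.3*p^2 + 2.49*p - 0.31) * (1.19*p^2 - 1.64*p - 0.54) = -0.6426*p^5 - 1.8514*p^4 + 7.0267*p^3 - 3.2105*p^2 - 0.8362*p + 0.1674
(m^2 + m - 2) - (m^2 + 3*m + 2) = -2*m - 4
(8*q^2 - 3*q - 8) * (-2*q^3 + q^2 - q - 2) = -16*q^5 + 14*q^4 + 5*q^3 - 21*q^2 + 14*q + 16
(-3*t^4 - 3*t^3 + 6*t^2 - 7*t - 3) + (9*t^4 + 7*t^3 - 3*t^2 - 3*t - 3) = 6*t^4 + 4*t^3 + 3*t^2 - 10*t - 6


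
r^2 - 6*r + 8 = (r - 4)*(r - 2)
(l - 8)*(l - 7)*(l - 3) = l^3 - 18*l^2 + 101*l - 168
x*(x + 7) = x^2 + 7*x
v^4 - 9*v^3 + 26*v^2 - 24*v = v*(v - 4)*(v - 3)*(v - 2)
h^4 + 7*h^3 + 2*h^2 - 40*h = h*(h - 2)*(h + 4)*(h + 5)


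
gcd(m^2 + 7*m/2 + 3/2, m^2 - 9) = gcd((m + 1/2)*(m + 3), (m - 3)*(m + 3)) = m + 3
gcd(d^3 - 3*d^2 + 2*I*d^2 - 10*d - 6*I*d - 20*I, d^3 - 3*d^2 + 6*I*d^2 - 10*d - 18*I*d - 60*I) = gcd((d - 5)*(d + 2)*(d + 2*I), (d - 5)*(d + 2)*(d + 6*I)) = d^2 - 3*d - 10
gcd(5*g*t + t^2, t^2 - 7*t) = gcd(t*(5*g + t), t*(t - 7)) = t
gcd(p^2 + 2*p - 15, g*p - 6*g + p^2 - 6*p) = 1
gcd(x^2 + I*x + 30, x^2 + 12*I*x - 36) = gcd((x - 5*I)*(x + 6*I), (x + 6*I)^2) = x + 6*I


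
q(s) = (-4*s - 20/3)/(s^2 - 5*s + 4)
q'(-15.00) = 0.01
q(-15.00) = 0.18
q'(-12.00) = 0.01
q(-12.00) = 0.20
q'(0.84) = -138.13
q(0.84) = -19.83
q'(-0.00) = -3.08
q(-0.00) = -1.67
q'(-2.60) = -0.10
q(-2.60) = 0.16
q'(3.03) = 7.17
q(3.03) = 9.54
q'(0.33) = -7.36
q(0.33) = -3.25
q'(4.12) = 524.33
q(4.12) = -61.82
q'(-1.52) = -0.31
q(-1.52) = -0.04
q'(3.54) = 35.16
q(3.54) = 17.82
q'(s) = (5 - 2*s)*(-4*s - 20/3)/(s^2 - 5*s + 4)^2 - 4/(s^2 - 5*s + 4)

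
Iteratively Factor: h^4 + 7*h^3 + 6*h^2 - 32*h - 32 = (h - 2)*(h^3 + 9*h^2 + 24*h + 16) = (h - 2)*(h + 1)*(h^2 + 8*h + 16) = (h - 2)*(h + 1)*(h + 4)*(h + 4)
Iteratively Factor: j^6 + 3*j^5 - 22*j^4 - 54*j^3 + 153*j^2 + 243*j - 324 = (j + 3)*(j^5 - 22*j^3 + 12*j^2 + 117*j - 108) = (j + 3)^2*(j^4 - 3*j^3 - 13*j^2 + 51*j - 36) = (j - 3)*(j + 3)^2*(j^3 - 13*j + 12) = (j - 3)*(j - 1)*(j + 3)^2*(j^2 + j - 12) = (j - 3)*(j - 1)*(j + 3)^2*(j + 4)*(j - 3)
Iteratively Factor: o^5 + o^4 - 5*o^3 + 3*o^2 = (o - 1)*(o^4 + 2*o^3 - 3*o^2) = o*(o - 1)*(o^3 + 2*o^2 - 3*o) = o*(o - 1)^2*(o^2 + 3*o) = o*(o - 1)^2*(o + 3)*(o)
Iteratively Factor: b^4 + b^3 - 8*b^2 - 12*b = (b + 2)*(b^3 - b^2 - 6*b) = (b + 2)^2*(b^2 - 3*b) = b*(b + 2)^2*(b - 3)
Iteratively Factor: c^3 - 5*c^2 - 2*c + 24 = (c - 3)*(c^2 - 2*c - 8) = (c - 3)*(c + 2)*(c - 4)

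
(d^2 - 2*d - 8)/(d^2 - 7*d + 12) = (d + 2)/(d - 3)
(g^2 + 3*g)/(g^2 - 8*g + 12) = g*(g + 3)/(g^2 - 8*g + 12)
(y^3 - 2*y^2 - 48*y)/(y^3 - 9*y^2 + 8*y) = (y + 6)/(y - 1)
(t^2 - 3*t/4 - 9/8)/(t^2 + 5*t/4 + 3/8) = (2*t - 3)/(2*t + 1)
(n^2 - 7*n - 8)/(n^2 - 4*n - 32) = (n + 1)/(n + 4)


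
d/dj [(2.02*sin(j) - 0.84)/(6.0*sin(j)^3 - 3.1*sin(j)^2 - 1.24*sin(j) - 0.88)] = (-24.24*sin(j)^3 + 21.382*sin(j)^2 - 5.208*sin(j) - 2.8192)*cos(j)/(36.0*sin(j)^6 - 37.2*sin(j)^5 - 5.27*sin(j)^4 - 2.872*sin(j)^3 + 6.9936*sin(j)^2 + 2.1824*sin(j) + 0.7744)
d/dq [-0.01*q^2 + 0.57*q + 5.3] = 0.57 - 0.02*q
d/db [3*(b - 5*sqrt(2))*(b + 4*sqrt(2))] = 6*b - 3*sqrt(2)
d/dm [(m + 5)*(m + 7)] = 2*m + 12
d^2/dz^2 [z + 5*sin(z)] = -5*sin(z)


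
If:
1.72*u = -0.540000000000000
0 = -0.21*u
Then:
No Solution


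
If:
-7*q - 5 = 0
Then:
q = -5/7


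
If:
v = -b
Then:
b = -v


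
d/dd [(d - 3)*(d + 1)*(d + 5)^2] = 4*d^3 + 24*d^2 + 4*d - 80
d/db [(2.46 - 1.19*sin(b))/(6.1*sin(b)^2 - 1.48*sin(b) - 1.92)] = (7.259*sin(b)^2 - 30.012*sin(b) + 5.9256)*cos(b)/(37.21*sin(b)^4 - 18.056*sin(b)^3 - 21.2336*sin(b)^2 + 5.6832*sin(b) + 3.6864)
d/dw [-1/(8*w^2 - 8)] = w/(4*(w^2 - 1)^2)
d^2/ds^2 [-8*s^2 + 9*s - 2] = -16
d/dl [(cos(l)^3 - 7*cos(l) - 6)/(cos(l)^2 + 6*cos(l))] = (-cos(l)^4 - 12*cos(l)^3 - 7*cos(l)^2 - 12*cos(l) - 36)*sin(l)/((cos(l) + 6)^2*cos(l)^2)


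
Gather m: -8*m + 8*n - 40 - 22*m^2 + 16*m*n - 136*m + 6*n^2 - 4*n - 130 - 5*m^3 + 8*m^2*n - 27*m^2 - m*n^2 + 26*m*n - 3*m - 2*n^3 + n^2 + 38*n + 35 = -5*m^3 + m^2*(8*n - 49) + m*(-n^2 + 42*n - 147) - 2*n^3 + 7*n^2 + 42*n - 135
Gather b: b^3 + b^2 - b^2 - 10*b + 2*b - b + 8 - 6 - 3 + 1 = b^3 - 9*b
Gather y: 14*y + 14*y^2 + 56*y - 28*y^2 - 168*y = -14*y^2 - 98*y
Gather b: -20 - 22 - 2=-44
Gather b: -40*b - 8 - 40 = -40*b - 48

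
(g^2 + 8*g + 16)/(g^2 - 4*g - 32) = (g + 4)/(g - 8)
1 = 1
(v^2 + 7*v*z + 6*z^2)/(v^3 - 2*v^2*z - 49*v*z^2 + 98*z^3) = (v^2 + 7*v*z + 6*z^2)/(v^3 - 2*v^2*z - 49*v*z^2 + 98*z^3)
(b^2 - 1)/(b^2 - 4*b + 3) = (b + 1)/(b - 3)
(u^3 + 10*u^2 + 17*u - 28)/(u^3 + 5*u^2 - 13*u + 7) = (u + 4)/(u - 1)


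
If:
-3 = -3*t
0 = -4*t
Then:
No Solution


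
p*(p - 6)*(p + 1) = p^3 - 5*p^2 - 6*p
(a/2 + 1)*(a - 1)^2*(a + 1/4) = a^4/2 + a^3/8 - 3*a^2/2 + 5*a/8 + 1/4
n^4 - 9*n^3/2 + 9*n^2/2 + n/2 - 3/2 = (n - 3)*(n - 1)^2*(n + 1/2)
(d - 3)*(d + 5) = d^2 + 2*d - 15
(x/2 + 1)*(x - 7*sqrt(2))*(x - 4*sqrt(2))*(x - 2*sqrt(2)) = x^4/2 - 13*sqrt(2)*x^3/2 + x^3 - 13*sqrt(2)*x^2 + 50*x^2 - 56*sqrt(2)*x + 100*x - 112*sqrt(2)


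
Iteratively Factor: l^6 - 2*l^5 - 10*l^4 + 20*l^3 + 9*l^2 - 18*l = (l - 2)*(l^5 - 10*l^3 + 9*l) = (l - 3)*(l - 2)*(l^4 + 3*l^3 - l^2 - 3*l) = (l - 3)*(l - 2)*(l - 1)*(l^3 + 4*l^2 + 3*l) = (l - 3)*(l - 2)*(l - 1)*(l + 1)*(l^2 + 3*l) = l*(l - 3)*(l - 2)*(l - 1)*(l + 1)*(l + 3)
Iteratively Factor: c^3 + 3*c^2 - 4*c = (c + 4)*(c^2 - c) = c*(c + 4)*(c - 1)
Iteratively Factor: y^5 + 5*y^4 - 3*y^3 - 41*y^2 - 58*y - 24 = (y + 2)*(y^4 + 3*y^3 - 9*y^2 - 23*y - 12) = (y + 2)*(y + 4)*(y^3 - y^2 - 5*y - 3) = (y + 1)*(y + 2)*(y + 4)*(y^2 - 2*y - 3) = (y + 1)^2*(y + 2)*(y + 4)*(y - 3)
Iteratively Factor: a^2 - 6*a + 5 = (a - 5)*(a - 1)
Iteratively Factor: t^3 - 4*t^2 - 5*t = (t + 1)*(t^2 - 5*t) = (t - 5)*(t + 1)*(t)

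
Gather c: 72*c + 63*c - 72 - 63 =135*c - 135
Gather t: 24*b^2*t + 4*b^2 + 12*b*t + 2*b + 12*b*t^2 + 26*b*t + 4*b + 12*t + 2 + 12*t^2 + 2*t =4*b^2 + 6*b + t^2*(12*b + 12) + t*(24*b^2 + 38*b + 14) + 2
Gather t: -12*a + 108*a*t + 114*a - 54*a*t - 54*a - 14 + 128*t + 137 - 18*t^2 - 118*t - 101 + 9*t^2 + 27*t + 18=48*a - 9*t^2 + t*(54*a + 37) + 40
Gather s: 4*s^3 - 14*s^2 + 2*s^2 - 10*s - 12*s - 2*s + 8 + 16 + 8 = 4*s^3 - 12*s^2 - 24*s + 32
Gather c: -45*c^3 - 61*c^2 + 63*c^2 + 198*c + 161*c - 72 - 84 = -45*c^3 + 2*c^2 + 359*c - 156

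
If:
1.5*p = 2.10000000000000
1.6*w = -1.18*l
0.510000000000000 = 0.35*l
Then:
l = 1.46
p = 1.40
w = -1.07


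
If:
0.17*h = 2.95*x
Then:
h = 17.3529411764706*x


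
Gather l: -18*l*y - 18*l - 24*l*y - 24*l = l*(-42*y - 42)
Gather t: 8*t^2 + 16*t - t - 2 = 8*t^2 + 15*t - 2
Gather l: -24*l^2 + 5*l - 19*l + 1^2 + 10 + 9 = -24*l^2 - 14*l + 20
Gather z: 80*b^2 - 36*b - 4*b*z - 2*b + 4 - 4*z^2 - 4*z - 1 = 80*b^2 - 38*b - 4*z^2 + z*(-4*b - 4) + 3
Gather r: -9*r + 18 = 18 - 9*r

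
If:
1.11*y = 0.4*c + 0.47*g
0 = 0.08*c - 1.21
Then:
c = 15.12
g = 2.36170212765957*y - 12.8723404255319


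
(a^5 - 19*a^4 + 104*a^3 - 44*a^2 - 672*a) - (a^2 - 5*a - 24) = a^5 - 19*a^4 + 104*a^3 - 45*a^2 - 667*a + 24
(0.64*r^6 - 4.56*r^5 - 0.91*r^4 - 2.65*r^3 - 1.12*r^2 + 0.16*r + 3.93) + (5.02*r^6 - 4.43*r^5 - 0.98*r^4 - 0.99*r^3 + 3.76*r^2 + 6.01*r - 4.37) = 5.66*r^6 - 8.99*r^5 - 1.89*r^4 - 3.64*r^3 + 2.64*r^2 + 6.17*r - 0.44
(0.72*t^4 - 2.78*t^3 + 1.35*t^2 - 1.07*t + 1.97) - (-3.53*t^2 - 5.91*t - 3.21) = 0.72*t^4 - 2.78*t^3 + 4.88*t^2 + 4.84*t + 5.18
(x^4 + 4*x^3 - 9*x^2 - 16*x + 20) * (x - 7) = x^5 - 3*x^4 - 37*x^3 + 47*x^2 + 132*x - 140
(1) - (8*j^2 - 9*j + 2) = -8*j^2 + 9*j - 1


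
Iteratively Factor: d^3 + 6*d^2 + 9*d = (d + 3)*(d^2 + 3*d) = d*(d + 3)*(d + 3)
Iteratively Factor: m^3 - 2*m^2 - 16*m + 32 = (m - 4)*(m^2 + 2*m - 8) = (m - 4)*(m - 2)*(m + 4)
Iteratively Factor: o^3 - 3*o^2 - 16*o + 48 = (o - 3)*(o^2 - 16) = (o - 3)*(o + 4)*(o - 4)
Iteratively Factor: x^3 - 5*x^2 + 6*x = (x - 3)*(x^2 - 2*x) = x*(x - 3)*(x - 2)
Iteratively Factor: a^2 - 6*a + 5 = (a - 5)*(a - 1)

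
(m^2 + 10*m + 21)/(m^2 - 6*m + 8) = (m^2 + 10*m + 21)/(m^2 - 6*m + 8)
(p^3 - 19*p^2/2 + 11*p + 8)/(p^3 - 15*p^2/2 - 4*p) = (p - 2)/p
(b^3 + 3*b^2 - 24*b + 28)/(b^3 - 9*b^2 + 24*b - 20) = (b + 7)/(b - 5)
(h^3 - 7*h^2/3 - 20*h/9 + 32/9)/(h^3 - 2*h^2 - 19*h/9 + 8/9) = (3*h^2 + h - 4)/(3*h^2 + 2*h - 1)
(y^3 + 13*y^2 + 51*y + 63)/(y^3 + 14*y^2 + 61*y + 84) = (y + 3)/(y + 4)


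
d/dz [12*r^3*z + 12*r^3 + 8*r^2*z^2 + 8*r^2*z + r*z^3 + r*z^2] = r*(12*r^2 + 16*r*z + 8*r + 3*z^2 + 2*z)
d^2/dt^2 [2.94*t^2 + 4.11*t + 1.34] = 5.88000000000000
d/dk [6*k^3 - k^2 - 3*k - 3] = 18*k^2 - 2*k - 3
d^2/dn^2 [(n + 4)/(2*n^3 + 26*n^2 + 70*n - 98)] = (3*n^3 + 21*n^2 + 109*n + 187)/(n^7 + 25*n^6 + 213*n^5 + 573*n^4 - 861*n^3 - 3381*n^2 + 5831*n - 2401)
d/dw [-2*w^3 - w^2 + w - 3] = -6*w^2 - 2*w + 1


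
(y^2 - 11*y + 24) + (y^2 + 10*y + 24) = 2*y^2 - y + 48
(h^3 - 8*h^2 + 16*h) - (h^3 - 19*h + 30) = -8*h^2 + 35*h - 30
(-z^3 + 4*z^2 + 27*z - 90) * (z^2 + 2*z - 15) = -z^5 + 2*z^4 + 50*z^3 - 96*z^2 - 585*z + 1350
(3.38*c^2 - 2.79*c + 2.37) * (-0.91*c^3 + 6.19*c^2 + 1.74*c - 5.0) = -3.0758*c^5 + 23.4611*c^4 - 13.5456*c^3 - 7.0843*c^2 + 18.0738*c - 11.85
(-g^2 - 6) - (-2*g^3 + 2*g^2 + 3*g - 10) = 2*g^3 - 3*g^2 - 3*g + 4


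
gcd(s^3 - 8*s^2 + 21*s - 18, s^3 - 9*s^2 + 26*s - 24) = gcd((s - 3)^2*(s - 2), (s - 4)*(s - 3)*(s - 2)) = s^2 - 5*s + 6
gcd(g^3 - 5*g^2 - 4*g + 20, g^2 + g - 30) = g - 5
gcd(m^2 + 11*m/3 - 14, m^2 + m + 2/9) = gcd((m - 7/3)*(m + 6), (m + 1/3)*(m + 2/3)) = 1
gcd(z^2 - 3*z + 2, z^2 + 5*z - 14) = z - 2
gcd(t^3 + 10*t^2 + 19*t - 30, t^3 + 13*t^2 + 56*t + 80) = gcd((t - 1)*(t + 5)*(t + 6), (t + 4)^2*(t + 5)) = t + 5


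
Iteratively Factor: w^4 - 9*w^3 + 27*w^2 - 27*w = (w - 3)*(w^3 - 6*w^2 + 9*w) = (w - 3)^2*(w^2 - 3*w) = (w - 3)^3*(w)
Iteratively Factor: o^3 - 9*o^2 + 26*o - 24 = (o - 2)*(o^2 - 7*o + 12) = (o - 3)*(o - 2)*(o - 4)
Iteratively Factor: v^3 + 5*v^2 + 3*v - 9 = (v - 1)*(v^2 + 6*v + 9) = (v - 1)*(v + 3)*(v + 3)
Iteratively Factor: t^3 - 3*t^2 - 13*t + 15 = (t - 5)*(t^2 + 2*t - 3) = (t - 5)*(t - 1)*(t + 3)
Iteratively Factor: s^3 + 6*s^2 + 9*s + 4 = (s + 4)*(s^2 + 2*s + 1) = (s + 1)*(s + 4)*(s + 1)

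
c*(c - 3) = c^2 - 3*c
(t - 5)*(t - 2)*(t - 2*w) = t^3 - 2*t^2*w - 7*t^2 + 14*t*w + 10*t - 20*w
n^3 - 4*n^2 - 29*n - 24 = (n - 8)*(n + 1)*(n + 3)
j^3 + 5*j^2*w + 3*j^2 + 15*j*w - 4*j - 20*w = (j - 1)*(j + 4)*(j + 5*w)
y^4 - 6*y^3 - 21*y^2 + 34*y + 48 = (y - 8)*(y - 2)*(y + 1)*(y + 3)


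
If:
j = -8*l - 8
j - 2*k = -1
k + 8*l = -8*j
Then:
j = 1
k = 1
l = -9/8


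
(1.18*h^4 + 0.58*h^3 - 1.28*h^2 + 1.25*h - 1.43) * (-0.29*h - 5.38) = -0.3422*h^5 - 6.5166*h^4 - 2.7492*h^3 + 6.5239*h^2 - 6.3103*h + 7.6934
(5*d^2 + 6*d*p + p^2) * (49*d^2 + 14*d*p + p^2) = 245*d^4 + 364*d^3*p + 138*d^2*p^2 + 20*d*p^3 + p^4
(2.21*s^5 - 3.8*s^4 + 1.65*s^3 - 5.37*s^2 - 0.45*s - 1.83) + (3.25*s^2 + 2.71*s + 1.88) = 2.21*s^5 - 3.8*s^4 + 1.65*s^3 - 2.12*s^2 + 2.26*s + 0.0499999999999998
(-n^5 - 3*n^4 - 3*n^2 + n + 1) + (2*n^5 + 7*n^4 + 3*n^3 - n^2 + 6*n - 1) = n^5 + 4*n^4 + 3*n^3 - 4*n^2 + 7*n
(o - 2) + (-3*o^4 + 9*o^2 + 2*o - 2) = -3*o^4 + 9*o^2 + 3*o - 4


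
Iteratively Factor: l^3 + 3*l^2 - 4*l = (l + 4)*(l^2 - l) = (l - 1)*(l + 4)*(l)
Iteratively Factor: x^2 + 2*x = (x + 2)*(x)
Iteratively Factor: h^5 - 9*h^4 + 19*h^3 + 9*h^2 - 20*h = (h - 1)*(h^4 - 8*h^3 + 11*h^2 + 20*h) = h*(h - 1)*(h^3 - 8*h^2 + 11*h + 20) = h*(h - 1)*(h + 1)*(h^2 - 9*h + 20) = h*(h - 5)*(h - 1)*(h + 1)*(h - 4)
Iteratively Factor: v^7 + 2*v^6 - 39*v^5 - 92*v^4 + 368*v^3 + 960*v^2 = (v)*(v^6 + 2*v^5 - 39*v^4 - 92*v^3 + 368*v^2 + 960*v) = v*(v + 4)*(v^5 - 2*v^4 - 31*v^3 + 32*v^2 + 240*v) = v*(v + 3)*(v + 4)*(v^4 - 5*v^3 - 16*v^2 + 80*v) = v^2*(v + 3)*(v + 4)*(v^3 - 5*v^2 - 16*v + 80) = v^2*(v + 3)*(v + 4)^2*(v^2 - 9*v + 20) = v^2*(v - 4)*(v + 3)*(v + 4)^2*(v - 5)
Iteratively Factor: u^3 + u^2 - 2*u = (u + 2)*(u^2 - u) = (u - 1)*(u + 2)*(u)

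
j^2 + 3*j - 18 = (j - 3)*(j + 6)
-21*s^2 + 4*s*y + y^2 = (-3*s + y)*(7*s + y)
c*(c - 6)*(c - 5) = c^3 - 11*c^2 + 30*c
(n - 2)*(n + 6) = n^2 + 4*n - 12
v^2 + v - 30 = (v - 5)*(v + 6)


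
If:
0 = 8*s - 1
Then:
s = 1/8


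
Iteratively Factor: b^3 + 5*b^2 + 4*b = (b + 1)*(b^2 + 4*b) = b*(b + 1)*(b + 4)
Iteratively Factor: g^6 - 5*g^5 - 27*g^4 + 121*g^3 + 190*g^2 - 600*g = (g - 5)*(g^5 - 27*g^3 - 14*g^2 + 120*g) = (g - 5)*(g + 4)*(g^4 - 4*g^3 - 11*g^2 + 30*g) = (g - 5)*(g + 3)*(g + 4)*(g^3 - 7*g^2 + 10*g) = (g - 5)^2*(g + 3)*(g + 4)*(g^2 - 2*g) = (g - 5)^2*(g - 2)*(g + 3)*(g + 4)*(g)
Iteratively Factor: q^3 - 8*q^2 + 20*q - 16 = (q - 4)*(q^2 - 4*q + 4) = (q - 4)*(q - 2)*(q - 2)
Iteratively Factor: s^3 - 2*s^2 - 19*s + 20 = (s - 5)*(s^2 + 3*s - 4) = (s - 5)*(s - 1)*(s + 4)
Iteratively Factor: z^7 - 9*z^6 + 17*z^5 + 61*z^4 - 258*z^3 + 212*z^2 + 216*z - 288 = (z - 2)*(z^6 - 7*z^5 + 3*z^4 + 67*z^3 - 124*z^2 - 36*z + 144) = (z - 2)*(z + 1)*(z^5 - 8*z^4 + 11*z^3 + 56*z^2 - 180*z + 144) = (z - 2)^2*(z + 1)*(z^4 - 6*z^3 - z^2 + 54*z - 72) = (z - 3)*(z - 2)^2*(z + 1)*(z^3 - 3*z^2 - 10*z + 24) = (z - 3)*(z - 2)^2*(z + 1)*(z + 3)*(z^2 - 6*z + 8) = (z - 4)*(z - 3)*(z - 2)^2*(z + 1)*(z + 3)*(z - 2)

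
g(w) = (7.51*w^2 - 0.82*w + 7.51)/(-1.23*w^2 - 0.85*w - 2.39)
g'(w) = (2.46*w + 0.85)*(7.51*w^2 - 0.82*w + 7.51)/(-1.23*w^2 - 0.85*w - 2.39)^2 + (15.02*w - 0.82)/(-1.23*w^2 - 0.85*w - 2.39)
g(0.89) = -3.09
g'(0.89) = -0.77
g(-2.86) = -7.11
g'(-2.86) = -0.02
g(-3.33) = -7.09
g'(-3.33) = -0.09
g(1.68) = -3.75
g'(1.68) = -0.79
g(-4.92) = -6.91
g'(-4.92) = -0.11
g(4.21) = -4.94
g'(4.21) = -0.25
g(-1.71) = -6.81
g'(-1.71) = 0.80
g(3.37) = -4.68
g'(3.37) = -0.36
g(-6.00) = -6.80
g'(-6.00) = -0.09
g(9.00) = -5.55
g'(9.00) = -0.06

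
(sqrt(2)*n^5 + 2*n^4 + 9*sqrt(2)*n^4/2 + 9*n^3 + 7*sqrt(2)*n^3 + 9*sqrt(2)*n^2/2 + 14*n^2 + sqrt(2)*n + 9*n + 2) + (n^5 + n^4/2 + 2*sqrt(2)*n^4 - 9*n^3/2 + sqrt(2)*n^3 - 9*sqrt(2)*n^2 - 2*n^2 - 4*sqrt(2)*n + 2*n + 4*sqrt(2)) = n^5 + sqrt(2)*n^5 + 5*n^4/2 + 13*sqrt(2)*n^4/2 + 9*n^3/2 + 8*sqrt(2)*n^3 - 9*sqrt(2)*n^2/2 + 12*n^2 - 3*sqrt(2)*n + 11*n + 2 + 4*sqrt(2)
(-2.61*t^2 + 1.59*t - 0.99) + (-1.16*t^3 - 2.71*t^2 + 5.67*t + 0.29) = -1.16*t^3 - 5.32*t^2 + 7.26*t - 0.7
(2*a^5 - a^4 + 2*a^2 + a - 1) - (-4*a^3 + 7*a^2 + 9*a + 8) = 2*a^5 - a^4 + 4*a^3 - 5*a^2 - 8*a - 9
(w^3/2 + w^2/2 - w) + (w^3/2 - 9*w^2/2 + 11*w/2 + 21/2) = w^3 - 4*w^2 + 9*w/2 + 21/2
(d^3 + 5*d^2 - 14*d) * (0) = 0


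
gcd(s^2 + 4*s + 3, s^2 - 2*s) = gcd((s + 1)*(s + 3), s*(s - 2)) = 1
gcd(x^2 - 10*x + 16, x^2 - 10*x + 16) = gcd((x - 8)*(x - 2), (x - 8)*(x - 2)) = x^2 - 10*x + 16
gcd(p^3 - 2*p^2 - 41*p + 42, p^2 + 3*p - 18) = p + 6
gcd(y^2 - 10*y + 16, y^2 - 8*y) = y - 8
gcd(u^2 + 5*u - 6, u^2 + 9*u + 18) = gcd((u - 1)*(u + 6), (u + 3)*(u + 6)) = u + 6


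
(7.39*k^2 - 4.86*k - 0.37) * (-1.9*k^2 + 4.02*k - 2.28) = -14.041*k^4 + 38.9418*k^3 - 35.6834*k^2 + 9.5934*k + 0.8436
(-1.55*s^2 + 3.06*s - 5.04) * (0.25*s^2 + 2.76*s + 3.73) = -0.3875*s^4 - 3.513*s^3 + 1.4041*s^2 - 2.4966*s - 18.7992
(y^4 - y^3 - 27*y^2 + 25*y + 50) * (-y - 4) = -y^5 - 3*y^4 + 31*y^3 + 83*y^2 - 150*y - 200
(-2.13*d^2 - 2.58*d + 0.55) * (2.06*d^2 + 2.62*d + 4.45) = -4.3878*d^4 - 10.8954*d^3 - 15.1051*d^2 - 10.04*d + 2.4475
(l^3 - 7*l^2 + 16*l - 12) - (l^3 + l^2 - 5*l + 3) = -8*l^2 + 21*l - 15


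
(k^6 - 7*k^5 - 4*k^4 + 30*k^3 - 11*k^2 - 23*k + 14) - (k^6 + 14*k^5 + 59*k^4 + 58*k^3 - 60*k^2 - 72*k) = -21*k^5 - 63*k^4 - 28*k^3 + 49*k^2 + 49*k + 14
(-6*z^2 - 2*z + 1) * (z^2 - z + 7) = -6*z^4 + 4*z^3 - 39*z^2 - 15*z + 7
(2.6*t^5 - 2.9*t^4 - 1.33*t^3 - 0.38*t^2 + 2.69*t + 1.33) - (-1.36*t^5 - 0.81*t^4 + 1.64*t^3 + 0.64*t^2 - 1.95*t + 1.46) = 3.96*t^5 - 2.09*t^4 - 2.97*t^3 - 1.02*t^2 + 4.64*t - 0.13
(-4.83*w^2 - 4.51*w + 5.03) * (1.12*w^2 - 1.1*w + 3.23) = -5.4096*w^4 + 0.2618*w^3 - 5.0063*w^2 - 20.1003*w + 16.2469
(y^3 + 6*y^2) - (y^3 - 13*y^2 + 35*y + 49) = 19*y^2 - 35*y - 49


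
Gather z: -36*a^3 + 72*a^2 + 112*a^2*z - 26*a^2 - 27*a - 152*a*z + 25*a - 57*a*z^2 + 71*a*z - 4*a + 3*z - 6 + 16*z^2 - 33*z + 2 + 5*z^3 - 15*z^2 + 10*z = -36*a^3 + 46*a^2 - 6*a + 5*z^3 + z^2*(1 - 57*a) + z*(112*a^2 - 81*a - 20) - 4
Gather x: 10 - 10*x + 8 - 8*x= 18 - 18*x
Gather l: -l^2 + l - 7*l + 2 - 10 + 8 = -l^2 - 6*l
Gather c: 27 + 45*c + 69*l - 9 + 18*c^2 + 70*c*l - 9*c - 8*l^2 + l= 18*c^2 + c*(70*l + 36) - 8*l^2 + 70*l + 18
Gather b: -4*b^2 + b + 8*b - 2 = -4*b^2 + 9*b - 2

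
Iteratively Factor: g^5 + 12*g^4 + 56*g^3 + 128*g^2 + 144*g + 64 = (g + 2)*(g^4 + 10*g^3 + 36*g^2 + 56*g + 32) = (g + 2)^2*(g^3 + 8*g^2 + 20*g + 16) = (g + 2)^3*(g^2 + 6*g + 8) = (g + 2)^3*(g + 4)*(g + 2)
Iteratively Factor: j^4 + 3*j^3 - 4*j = (j)*(j^3 + 3*j^2 - 4) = j*(j - 1)*(j^2 + 4*j + 4) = j*(j - 1)*(j + 2)*(j + 2)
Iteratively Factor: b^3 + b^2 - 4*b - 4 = (b + 2)*(b^2 - b - 2) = (b - 2)*(b + 2)*(b + 1)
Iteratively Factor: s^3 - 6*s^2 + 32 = (s - 4)*(s^2 - 2*s - 8) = (s - 4)*(s + 2)*(s - 4)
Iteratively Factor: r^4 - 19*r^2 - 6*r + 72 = (r + 3)*(r^3 - 3*r^2 - 10*r + 24) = (r - 4)*(r + 3)*(r^2 + r - 6) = (r - 4)*(r + 3)^2*(r - 2)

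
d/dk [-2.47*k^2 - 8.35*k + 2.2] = -4.94*k - 8.35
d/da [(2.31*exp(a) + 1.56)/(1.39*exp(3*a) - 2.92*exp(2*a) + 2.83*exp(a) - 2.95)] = (-6.4218*exp(3*a) + 0.239999999999999*exp(2*a) + 9.1104*exp(a) - 11.2293)*exp(a)/(1.9321*exp(6*a) - 8.1176*exp(5*a) + 16.3938*exp(4*a) - 24.7282*exp(3*a) + 25.2369*exp(2*a) - 16.697*exp(a) + 8.7025)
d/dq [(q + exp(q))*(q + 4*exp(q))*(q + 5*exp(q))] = 10*q^2*exp(q) + 3*q^2 + 58*q*exp(2*q) + 20*q*exp(q) + 60*exp(3*q) + 29*exp(2*q)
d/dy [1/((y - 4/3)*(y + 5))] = 3*(-6*y - 11)/(9*y^4 + 66*y^3 + y^2 - 440*y + 400)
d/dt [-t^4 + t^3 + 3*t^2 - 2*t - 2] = -4*t^3 + 3*t^2 + 6*t - 2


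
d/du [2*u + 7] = 2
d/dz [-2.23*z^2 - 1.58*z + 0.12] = -4.46*z - 1.58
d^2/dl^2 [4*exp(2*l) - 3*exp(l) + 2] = (16*exp(l) - 3)*exp(l)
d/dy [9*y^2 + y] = 18*y + 1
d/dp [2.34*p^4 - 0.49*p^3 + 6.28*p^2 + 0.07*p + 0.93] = 9.36*p^3 - 1.47*p^2 + 12.56*p + 0.07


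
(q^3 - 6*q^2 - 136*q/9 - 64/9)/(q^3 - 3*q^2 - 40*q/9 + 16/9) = (3*q^2 - 22*q - 16)/(3*q^2 - 13*q + 4)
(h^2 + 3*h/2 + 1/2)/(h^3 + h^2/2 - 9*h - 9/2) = (h + 1)/(h^2 - 9)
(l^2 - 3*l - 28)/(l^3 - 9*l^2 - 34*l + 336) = (l + 4)/(l^2 - 2*l - 48)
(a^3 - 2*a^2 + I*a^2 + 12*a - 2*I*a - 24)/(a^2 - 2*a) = a + I + 12/a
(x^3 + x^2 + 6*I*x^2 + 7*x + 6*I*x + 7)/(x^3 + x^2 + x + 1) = (x + 7*I)/(x + I)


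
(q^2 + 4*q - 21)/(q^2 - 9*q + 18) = (q + 7)/(q - 6)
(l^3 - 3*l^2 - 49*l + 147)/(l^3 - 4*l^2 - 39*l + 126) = (l + 7)/(l + 6)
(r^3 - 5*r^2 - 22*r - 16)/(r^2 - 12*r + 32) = (r^2 + 3*r + 2)/(r - 4)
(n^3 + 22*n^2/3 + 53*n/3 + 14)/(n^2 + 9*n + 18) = (3*n^2 + 13*n + 14)/(3*(n + 6))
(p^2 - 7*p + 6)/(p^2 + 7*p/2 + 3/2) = 2*(p^2 - 7*p + 6)/(2*p^2 + 7*p + 3)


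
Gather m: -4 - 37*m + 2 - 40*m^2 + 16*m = -40*m^2 - 21*m - 2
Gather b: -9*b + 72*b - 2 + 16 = 63*b + 14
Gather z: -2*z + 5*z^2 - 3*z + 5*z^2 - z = 10*z^2 - 6*z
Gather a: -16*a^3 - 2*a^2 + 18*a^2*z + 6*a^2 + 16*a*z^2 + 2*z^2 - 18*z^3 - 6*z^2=-16*a^3 + a^2*(18*z + 4) + 16*a*z^2 - 18*z^3 - 4*z^2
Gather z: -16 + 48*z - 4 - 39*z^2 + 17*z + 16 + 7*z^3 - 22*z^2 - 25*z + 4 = 7*z^3 - 61*z^2 + 40*z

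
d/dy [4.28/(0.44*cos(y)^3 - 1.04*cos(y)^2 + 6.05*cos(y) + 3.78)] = (5.6496*cos(y)^2 - 8.9024*cos(y) + 25.894)*sin(y)/(0.44*cos(y)^3 - 1.04*cos(y)^2 + 6.05*cos(y) + 3.78)^2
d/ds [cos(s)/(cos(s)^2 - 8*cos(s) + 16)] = (cos(s) + 4)*sin(s)/(cos(s) - 4)^3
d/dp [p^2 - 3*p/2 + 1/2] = 2*p - 3/2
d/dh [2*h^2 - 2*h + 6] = 4*h - 2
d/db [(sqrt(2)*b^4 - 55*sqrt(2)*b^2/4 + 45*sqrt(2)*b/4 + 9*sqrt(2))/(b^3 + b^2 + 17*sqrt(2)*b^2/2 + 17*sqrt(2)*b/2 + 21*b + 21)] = sqrt(2)*((16*b^3 - 110*b + 45)*(2*b^3 + 2*b^2 + 17*sqrt(2)*b^2 + 17*sqrt(2)*b + 42*b + 42) - (4*b^4 - 55*b^2 + 45*b + 36)*(6*b^2 + 4*b + 34*sqrt(2)*b + 17*sqrt(2) + 42))/(2*(2*b^3 + 2*b^2 + 17*sqrt(2)*b^2 + 17*sqrt(2)*b + 42*b + 42)^2)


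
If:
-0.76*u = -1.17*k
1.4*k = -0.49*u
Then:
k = 0.00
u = 0.00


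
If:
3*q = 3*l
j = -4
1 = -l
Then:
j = -4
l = -1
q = -1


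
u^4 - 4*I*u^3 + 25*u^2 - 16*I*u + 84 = (u - 7*I)*(u - 2*I)*(u + 2*I)*(u + 3*I)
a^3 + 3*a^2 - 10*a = a*(a - 2)*(a + 5)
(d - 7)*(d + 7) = d^2 - 49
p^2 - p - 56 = (p - 8)*(p + 7)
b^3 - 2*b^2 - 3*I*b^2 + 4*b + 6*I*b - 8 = (b - 2)*(b - 4*I)*(b + I)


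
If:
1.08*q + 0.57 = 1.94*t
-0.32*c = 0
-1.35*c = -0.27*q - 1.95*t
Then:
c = 0.00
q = -0.42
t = 0.06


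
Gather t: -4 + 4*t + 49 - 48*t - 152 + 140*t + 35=96*t - 72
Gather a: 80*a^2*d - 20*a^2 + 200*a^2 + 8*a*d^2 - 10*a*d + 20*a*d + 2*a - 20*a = a^2*(80*d + 180) + a*(8*d^2 + 10*d - 18)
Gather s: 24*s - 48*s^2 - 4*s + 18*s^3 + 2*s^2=18*s^3 - 46*s^2 + 20*s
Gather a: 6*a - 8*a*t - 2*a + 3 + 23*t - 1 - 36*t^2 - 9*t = a*(4 - 8*t) - 36*t^2 + 14*t + 2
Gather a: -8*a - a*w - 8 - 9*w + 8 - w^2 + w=a*(-w - 8) - w^2 - 8*w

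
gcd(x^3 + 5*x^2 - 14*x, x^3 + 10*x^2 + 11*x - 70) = x^2 + 5*x - 14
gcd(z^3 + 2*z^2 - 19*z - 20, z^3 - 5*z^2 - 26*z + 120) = z^2 + z - 20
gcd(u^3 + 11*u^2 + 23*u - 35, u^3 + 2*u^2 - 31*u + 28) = u^2 + 6*u - 7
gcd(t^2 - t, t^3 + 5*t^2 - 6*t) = t^2 - t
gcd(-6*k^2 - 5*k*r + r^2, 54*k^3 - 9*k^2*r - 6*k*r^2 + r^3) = -6*k + r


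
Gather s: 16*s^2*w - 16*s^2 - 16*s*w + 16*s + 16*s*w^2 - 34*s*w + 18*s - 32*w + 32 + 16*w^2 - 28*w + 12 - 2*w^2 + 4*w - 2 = s^2*(16*w - 16) + s*(16*w^2 - 50*w + 34) + 14*w^2 - 56*w + 42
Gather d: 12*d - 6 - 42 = 12*d - 48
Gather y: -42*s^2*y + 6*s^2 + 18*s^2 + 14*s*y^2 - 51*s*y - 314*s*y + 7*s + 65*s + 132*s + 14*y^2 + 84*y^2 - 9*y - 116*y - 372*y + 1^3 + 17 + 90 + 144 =24*s^2 + 204*s + y^2*(14*s + 98) + y*(-42*s^2 - 365*s - 497) + 252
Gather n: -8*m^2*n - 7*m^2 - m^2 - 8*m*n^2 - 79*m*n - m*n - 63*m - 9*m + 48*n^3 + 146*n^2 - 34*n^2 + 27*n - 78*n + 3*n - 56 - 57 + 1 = -8*m^2 - 72*m + 48*n^3 + n^2*(112 - 8*m) + n*(-8*m^2 - 80*m - 48) - 112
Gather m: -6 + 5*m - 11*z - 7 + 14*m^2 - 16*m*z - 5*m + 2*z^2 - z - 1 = 14*m^2 - 16*m*z + 2*z^2 - 12*z - 14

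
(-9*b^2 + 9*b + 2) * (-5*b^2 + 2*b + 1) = 45*b^4 - 63*b^3 - b^2 + 13*b + 2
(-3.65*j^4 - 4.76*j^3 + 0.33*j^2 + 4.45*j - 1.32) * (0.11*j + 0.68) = -0.4015*j^5 - 3.0056*j^4 - 3.2005*j^3 + 0.7139*j^2 + 2.8808*j - 0.8976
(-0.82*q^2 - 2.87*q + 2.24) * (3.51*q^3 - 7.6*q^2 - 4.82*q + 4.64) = -2.8782*q^5 - 3.8417*q^4 + 33.6268*q^3 - 6.9954*q^2 - 24.1136*q + 10.3936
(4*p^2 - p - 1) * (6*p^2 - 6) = 24*p^4 - 6*p^3 - 30*p^2 + 6*p + 6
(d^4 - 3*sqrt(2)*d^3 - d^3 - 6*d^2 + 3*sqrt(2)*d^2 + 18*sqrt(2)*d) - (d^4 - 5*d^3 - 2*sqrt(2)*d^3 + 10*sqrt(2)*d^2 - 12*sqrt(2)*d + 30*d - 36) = -sqrt(2)*d^3 + 4*d^3 - 7*sqrt(2)*d^2 - 6*d^2 - 30*d + 30*sqrt(2)*d + 36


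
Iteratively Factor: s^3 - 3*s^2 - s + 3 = (s - 3)*(s^2 - 1) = (s - 3)*(s - 1)*(s + 1)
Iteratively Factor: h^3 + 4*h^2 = (h)*(h^2 + 4*h) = h^2*(h + 4)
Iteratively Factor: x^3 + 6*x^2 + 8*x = (x)*(x^2 + 6*x + 8) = x*(x + 2)*(x + 4)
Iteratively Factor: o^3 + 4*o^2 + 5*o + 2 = (o + 2)*(o^2 + 2*o + 1) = (o + 1)*(o + 2)*(o + 1)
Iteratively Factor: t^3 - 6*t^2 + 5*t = (t - 1)*(t^2 - 5*t) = t*(t - 1)*(t - 5)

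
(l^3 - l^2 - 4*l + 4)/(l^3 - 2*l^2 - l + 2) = (l + 2)/(l + 1)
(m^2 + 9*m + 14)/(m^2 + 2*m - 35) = (m + 2)/(m - 5)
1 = 1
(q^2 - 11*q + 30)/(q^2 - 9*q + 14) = (q^2 - 11*q + 30)/(q^2 - 9*q + 14)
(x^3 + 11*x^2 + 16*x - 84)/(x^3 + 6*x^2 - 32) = (x^2 + 13*x + 42)/(x^2 + 8*x + 16)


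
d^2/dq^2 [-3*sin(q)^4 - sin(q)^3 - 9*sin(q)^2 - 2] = 48*sin(q)^4 + 9*sin(q)^3 - 6*sin(q) - 18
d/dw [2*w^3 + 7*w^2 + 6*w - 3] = 6*w^2 + 14*w + 6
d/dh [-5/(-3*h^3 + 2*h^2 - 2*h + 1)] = 5*(-9*h^2 + 4*h - 2)/(3*h^3 - 2*h^2 + 2*h - 1)^2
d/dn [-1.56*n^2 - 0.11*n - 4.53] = -3.12*n - 0.11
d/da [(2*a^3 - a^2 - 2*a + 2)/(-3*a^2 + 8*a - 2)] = 2*(-3*a^4 + 16*a^3 - 13*a^2 + 8*a - 6)/(9*a^4 - 48*a^3 + 76*a^2 - 32*a + 4)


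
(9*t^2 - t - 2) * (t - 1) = 9*t^3 - 10*t^2 - t + 2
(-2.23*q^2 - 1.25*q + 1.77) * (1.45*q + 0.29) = -3.2335*q^3 - 2.4592*q^2 + 2.204*q + 0.5133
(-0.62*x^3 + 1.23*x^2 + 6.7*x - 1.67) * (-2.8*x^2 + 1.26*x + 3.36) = 1.736*x^5 - 4.2252*x^4 - 19.2934*x^3 + 17.2508*x^2 + 20.4078*x - 5.6112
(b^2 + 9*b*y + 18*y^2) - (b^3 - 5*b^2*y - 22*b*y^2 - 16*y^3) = -b^3 + 5*b^2*y + b^2 + 22*b*y^2 + 9*b*y + 16*y^3 + 18*y^2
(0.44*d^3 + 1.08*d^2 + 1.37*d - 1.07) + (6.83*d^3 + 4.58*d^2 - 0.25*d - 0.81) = 7.27*d^3 + 5.66*d^2 + 1.12*d - 1.88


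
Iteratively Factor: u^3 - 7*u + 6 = (u - 2)*(u^2 + 2*u - 3) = (u - 2)*(u + 3)*(u - 1)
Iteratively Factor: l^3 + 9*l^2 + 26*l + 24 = (l + 4)*(l^2 + 5*l + 6) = (l + 3)*(l + 4)*(l + 2)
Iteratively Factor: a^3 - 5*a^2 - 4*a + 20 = (a + 2)*(a^2 - 7*a + 10) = (a - 5)*(a + 2)*(a - 2)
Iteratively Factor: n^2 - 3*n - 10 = (n - 5)*(n + 2)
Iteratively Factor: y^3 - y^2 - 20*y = (y - 5)*(y^2 + 4*y) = (y - 5)*(y + 4)*(y)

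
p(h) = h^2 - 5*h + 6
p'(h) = 2*h - 5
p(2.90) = -0.09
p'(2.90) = 0.80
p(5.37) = 7.99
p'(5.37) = 5.74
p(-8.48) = 120.31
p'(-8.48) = -21.96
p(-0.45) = 8.45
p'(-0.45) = -5.90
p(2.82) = -0.15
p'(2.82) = 0.64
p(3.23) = 0.28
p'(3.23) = 1.46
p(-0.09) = 6.46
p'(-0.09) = -5.18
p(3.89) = 1.68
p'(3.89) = 2.78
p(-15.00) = 306.00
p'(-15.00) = -35.00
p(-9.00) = 132.00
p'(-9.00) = -23.00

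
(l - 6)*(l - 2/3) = l^2 - 20*l/3 + 4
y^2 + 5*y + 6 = (y + 2)*(y + 3)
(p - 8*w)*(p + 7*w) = p^2 - p*w - 56*w^2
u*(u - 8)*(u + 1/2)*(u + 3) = u^4 - 9*u^3/2 - 53*u^2/2 - 12*u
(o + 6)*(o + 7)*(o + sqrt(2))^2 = o^4 + 2*sqrt(2)*o^3 + 13*o^3 + 26*sqrt(2)*o^2 + 44*o^2 + 26*o + 84*sqrt(2)*o + 84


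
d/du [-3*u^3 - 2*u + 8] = -9*u^2 - 2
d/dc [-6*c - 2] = -6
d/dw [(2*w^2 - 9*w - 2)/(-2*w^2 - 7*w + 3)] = (-32*w^2 + 4*w - 41)/(4*w^4 + 28*w^3 + 37*w^2 - 42*w + 9)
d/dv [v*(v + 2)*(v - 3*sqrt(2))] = 3*v^2 - 6*sqrt(2)*v + 4*v - 6*sqrt(2)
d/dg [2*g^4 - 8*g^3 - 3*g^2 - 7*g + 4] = 8*g^3 - 24*g^2 - 6*g - 7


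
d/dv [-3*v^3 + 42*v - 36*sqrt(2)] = 42 - 9*v^2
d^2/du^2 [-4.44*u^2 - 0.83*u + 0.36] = -8.88000000000000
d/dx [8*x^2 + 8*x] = 16*x + 8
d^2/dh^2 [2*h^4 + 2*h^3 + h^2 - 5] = 24*h^2 + 12*h + 2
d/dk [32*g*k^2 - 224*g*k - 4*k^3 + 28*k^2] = 64*g*k - 224*g - 12*k^2 + 56*k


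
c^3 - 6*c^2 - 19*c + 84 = (c - 7)*(c - 3)*(c + 4)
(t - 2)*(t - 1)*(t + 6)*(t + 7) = t^4 + 10*t^3 + 5*t^2 - 100*t + 84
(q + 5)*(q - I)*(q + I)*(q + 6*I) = q^4 + 5*q^3 + 6*I*q^3 + q^2 + 30*I*q^2 + 5*q + 6*I*q + 30*I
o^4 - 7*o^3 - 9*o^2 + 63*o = o*(o - 7)*(o - 3)*(o + 3)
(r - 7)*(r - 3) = r^2 - 10*r + 21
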